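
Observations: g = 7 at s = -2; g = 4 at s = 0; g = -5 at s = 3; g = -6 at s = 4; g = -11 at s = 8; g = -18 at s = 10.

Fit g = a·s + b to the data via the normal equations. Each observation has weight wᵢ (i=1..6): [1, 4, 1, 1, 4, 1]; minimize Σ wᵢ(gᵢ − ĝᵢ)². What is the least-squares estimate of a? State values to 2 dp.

With design matrix X, XᵀWX = [[385, 47]; [47, 12]] and XᵀWg = [-585, -50]ᵀ.
Determinant 385·12 − 47² = 2411.
a = ((-585)·12 − 47·(-50))/2411 = -4670/2411; b = (385·(-50) − 47·(-585))/2411 = 8245/2411.

a = -1.94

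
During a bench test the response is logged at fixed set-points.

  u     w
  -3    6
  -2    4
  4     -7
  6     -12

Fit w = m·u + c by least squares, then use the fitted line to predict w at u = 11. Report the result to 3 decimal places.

ŵ = -21.294

With design matrix A, AᵀA = [[65, 5]; [5, 4]] and Aᵀw = [-126, -9]ᵀ.
Eliminating c: 4·(row 1) − 5·(row 2) gives 235·m = 4·(-126) − 5·(-9) = -459, so m = -459/235.
Then c = ((-9) − 5·(-459/235))/4 = 9/47.
At u = 11: ŵ = (-459/235)·(11) + (9/47)·(1) = -5004/235.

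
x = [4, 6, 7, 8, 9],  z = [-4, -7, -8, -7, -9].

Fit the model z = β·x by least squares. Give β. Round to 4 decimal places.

β = -1.0203

Normal-equation sums: Σx·x = 246.
And Σx·z = -251.
Hence β = -251 / 246 ≈ -1.02033.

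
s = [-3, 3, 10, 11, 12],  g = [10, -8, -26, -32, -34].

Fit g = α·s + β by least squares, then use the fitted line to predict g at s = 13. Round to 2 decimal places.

The normal equations are: 383·α + 33·β = -1074;  33·α + 5·β = -90.
(Σs·s = 383, Σs = 33, Σ1 = 5, Σs·g = -1074, Σg = -90.)
Eliminating β: 5·(row 1) − 33·(row 2) gives 826·α = 5·(-1074) − 33·(-90) = -2400, so α = -1200/413.
Then β = ((-90) − 33·(-1200/413))/5 = 486/413.
At s = 13: ĝ = (-1200/413)·(13) + (486/413)·(1) = -15114/413.

ĝ = -36.60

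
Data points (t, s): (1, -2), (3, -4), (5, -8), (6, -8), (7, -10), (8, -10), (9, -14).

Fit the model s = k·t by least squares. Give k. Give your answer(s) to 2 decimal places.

Compute the Gram sums: Σt·t = 265.
Moment sums: Σt·s = -378.
So AᵀA·[k]ᵀ = Aᵀs: [[265]]·[k]ᵀ = [-378]ᵀ.
k = (-378)/265 = -1.42642.

k = -1.43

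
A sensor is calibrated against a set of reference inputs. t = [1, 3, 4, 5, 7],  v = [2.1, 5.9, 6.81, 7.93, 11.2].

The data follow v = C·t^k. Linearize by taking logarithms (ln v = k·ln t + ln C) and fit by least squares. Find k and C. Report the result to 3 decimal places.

Linearized form: ln v = k·ln t + ln C. From the 5 transformed points,
AᵀA = [[9.5056, 6.0403]; [6.0403, 5]], rhs = [12.6432, 8.9218]ᵀ  (here Σln t = 6.0403, Σ(ln t)² = 9.5056, Σln v = 8.9218, Σln t·ln v = 12.6432).
Solving (det = 11.0434): k = 0.84445, ln C = 0.76423, so C = exp(0.76423) = 2.14733.

k = 0.844, C = 2.147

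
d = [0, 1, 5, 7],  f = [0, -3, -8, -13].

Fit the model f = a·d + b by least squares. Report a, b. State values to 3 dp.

Setting ∂/∂a … = 0 gives: 75·a + 13·b = -134;  13·a + 4·b = -24.
(Σd·d = 75, Σd = 13, Σ1 = 4, Σd·f = -134, Σf = -24.)
det = 75·4 − 13² = 131.
a = ((-134)·4 − 13·(-24))/131 = -224/131; b = (75·(-24) − 13·(-134))/131 = -58/131.

a = -1.710, b = -0.443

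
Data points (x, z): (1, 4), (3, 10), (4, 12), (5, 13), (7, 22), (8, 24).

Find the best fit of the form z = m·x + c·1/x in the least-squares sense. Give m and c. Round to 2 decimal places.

m = 2.97, c = 1.01

Forming AᵀA = [[164, 6]; [6, 881749/705600]] and Aᵀz = [493, 2003/105]ᵀ gives AᵀA·[m, c]ᵀ = Aᵀz.
Determinant 164·(881749/705600) − 6² = 29801309/176400.
m = (493·(881749/705600) − 6·(2003/105))/(29801309/176400) = 353941297/119205236; c = (164·(2003/105) − 6·493)/(29801309/176400) = 30075360/29801309.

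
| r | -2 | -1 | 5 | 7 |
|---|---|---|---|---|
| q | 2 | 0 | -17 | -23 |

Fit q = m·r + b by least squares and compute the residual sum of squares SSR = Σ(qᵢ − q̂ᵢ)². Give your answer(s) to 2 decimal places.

SSR = 0.40

Entries of AᵀA: Σr·r = 79, Σr = 9, Σ1 = 4.
Moment sums: Σr·q = -250, Σq = -38.
So AᵀA·[m, b]ᵀ = Aᵀq: [[79, 9]; [9, 4]]·[m, b]ᵀ = [-250, -38]ᵀ.
det = 79·4 − 9² = 235.
m = ((-250)·4 − 9·(-38))/235 = -14/5; b = (79·(-38) − 9·(-250))/235 = -16/5.
Residuals: -2/5, 2/5, 1/5, -1/5; SSR = 2/5.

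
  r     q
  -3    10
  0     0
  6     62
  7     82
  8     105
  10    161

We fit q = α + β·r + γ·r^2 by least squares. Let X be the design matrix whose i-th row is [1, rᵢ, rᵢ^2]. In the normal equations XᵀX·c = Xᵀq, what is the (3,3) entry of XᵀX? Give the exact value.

17874

Row 3 ↔ basis r^2, column 3 ↔ basis r^2, so (XᵀX)_{3,3} = Σᵢ (r^2)·(r^2) = (9)·(9) + (0)·(0) + (36)·(36) + (49)·(49) + (64)·(64) + (100)·(100) = 17874.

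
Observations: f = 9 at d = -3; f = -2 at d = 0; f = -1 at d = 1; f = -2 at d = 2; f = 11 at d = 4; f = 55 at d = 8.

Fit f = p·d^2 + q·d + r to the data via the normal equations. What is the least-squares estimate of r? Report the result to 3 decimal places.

XᵀX·[p, q, r]ᵀ = Xᵀf reads: 4450·p + 558·q + 94·r = 3768;  558·p + 94·q + 12·r = 452;  94·p + 12·q + 6·r = 70.
Solving the 3×3 system (Gaussian elimination) gives p = 10733/10727, q = -44599/53635, r = -125812/53635.

r = -2.346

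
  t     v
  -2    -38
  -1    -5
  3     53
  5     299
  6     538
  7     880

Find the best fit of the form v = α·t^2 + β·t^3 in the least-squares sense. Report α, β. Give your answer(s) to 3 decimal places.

Forming MᵀM = [[4420, 27918]; [27918, 180724]] and Mᵀv = [70283, 457163]ᵀ gives MᵀM·[α, β]ᵀ = Mᵀv.
Δ = 4420·180724 − 27918² = 19385356.
α = (70283·180724 − 27918·457163)/19385356 = -30625871/9692678; β = (4420·457163 − 27918·70283)/19385356 = 29249833/9692678.

α = -3.160, β = 3.018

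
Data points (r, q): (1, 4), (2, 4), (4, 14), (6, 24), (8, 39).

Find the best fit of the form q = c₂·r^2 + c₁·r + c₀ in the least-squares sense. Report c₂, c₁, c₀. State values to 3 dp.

c₂ = 0.457, c₁ = 1.012, c₀ = 1.690

Compute the Gram sums: Σr^2·r^2 = 5665, Σr^2·r = 801, Σr^2 = 121, Σr·r = 121, Σr = 21, Σ1 = 5.
Moment sums: Σr^2·q = 3604, Σr·q = 524, Σq = 85.
So AᵀA·[c₂, c₁, c₀]ᵀ = Aᵀq: [[5665, 801, 121]; [801, 121, 21]; [121, 21, 5]]·[c₂, c₁, c₀]ᵀ = [3604, 524, 85]ᵀ.
Row-reducing yields c₂ = 2305/5044, c₁ = 5105/5044, c₀ = 4263/2522.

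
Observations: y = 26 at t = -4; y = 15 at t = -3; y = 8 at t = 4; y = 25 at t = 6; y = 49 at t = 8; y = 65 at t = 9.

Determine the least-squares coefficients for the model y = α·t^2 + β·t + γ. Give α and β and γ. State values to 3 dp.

Normal-equation sums: Σt^2·t^2 = 12546, Σt^2·t = 1430, Σt^2 = 222, Σt·t = 222, Σt = 20, Σ1 = 6.
Right-hand side: Σt^2·y = 9980, Σt·y = 1010, Σy = 188.
Normal equations: [[12546, 1430, 222]; [1430, 222, 20]; [222, 20, 6]]·[α, β, γ]ᵀ = [9980, 1010, 188]ᵀ.
Inverting the 3×3 Gram matrix, [α, β, γ]ᵀ = [51307/49201, -106490/49201, -1761/49201]ᵀ.

α = 1.043, β = -2.164, γ = -0.036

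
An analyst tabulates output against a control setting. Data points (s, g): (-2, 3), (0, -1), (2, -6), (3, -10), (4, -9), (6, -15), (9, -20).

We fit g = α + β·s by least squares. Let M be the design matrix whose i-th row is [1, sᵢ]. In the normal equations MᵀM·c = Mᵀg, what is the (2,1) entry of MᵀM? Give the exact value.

22

Row 2 ↔ basis s, column 1 ↔ basis 1, so (MᵀM)_{2,1} = Σᵢ s = (-2)·(1) + (0)·(1) + (2)·(1) + (3)·(1) + (4)·(1) + (6)·(1) + (9)·(1) = 22.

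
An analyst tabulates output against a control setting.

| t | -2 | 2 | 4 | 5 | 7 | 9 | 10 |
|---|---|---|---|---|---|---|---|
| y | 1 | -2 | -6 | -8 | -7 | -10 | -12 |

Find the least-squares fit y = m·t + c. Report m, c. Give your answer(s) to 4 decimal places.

Normal-equation sums: Σt·t = 279, Σt = 35, Σ1 = 7.
For Mᵀy: Σt·y = -329, Σy = -44.
So MᵀM·[m, c]ᵀ = Mᵀy: [[279, 35]; [35, 7]]·[m, c]ᵀ = [-329, -44]ᵀ.
Eliminating c: 7·(row 1) − 35·(row 2) gives 728·m = 7·(-329) − 35·(-44) = -763, so m = -109/104.
Then c = ((-44) − 35·(-109/104))/7 = -761/728.

m = -1.0481, c = -1.0453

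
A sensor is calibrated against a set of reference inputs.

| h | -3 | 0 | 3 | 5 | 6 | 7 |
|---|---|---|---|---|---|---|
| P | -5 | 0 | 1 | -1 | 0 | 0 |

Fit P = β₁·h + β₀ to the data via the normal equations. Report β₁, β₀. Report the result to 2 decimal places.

β₁ = 0.38, β₀ = -1.97

The normal equations are: 128·β₁ + 18·β₀ = 13;  18·β₁ + 6·β₀ = -5.
(Σh·h = 128, Σh = 18, Σ1 = 6, Σh·P = 13, ΣP = -5.)
Eliminating β₀: 6·(row 1) − 18·(row 2) gives 444·β₁ = 6·13 − 18·(-5) = 168, so β₁ = 14/37.
Then β₀ = ((-5) − 18·(14/37))/6 = -437/222.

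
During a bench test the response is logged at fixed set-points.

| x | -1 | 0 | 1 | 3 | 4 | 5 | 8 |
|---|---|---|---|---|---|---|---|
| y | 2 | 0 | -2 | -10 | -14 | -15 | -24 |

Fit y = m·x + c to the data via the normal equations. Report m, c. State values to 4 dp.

m = -3.0073, c = -0.4078

The normal system MᵀM·[m, c]ᵀ = Mᵀy is [[116, 20]; [20, 7]]·[m, c]ᵀ = [-357, -63]ᵀ.
Eliminating c: 7·(row 1) − 20·(row 2) gives 412·m = 7·(-357) − 20·(-63) = -1239, so m = -1239/412.
Then c = ((-63) − 20·(-1239/412))/7 = -42/103.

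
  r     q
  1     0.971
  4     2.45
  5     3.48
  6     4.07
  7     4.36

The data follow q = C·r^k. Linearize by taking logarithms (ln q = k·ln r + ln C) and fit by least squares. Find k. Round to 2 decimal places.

k = 0.78

Let Y = ln q. Fitting Y = k·ln r + ln C by least squares:
Σln r = 6.7334, Σ(ln r)² = 11.5091, Σln q = 4.9898, Σln r·ln q = 8.6296.
Normal system: [[11.5091, 6.7334]; [6.7334, 5]]·[k, ln C]ᵀ = [8.6296, 4.9898]ᵀ.
Slope k = (n·Σln r·ln q − Σln r·Σln q)/(n·Σ(ln r)² − (Σln r)²) = (5·8.6296 − 6.7334·4.9898)/12.2067 = 0.78231; ln C = (Σln q − k·Σln r)/n = -0.05556.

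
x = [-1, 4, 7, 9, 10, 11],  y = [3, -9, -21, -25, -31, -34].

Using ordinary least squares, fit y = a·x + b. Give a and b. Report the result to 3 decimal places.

a = -3.109, b = 1.224

Entries of MᵀM: Σx·x = 368, Σx = 40, Σ1 = 6.
For Mᵀy: Σx·y = -1095, Σy = -117.
Eliminating b: 6·(row 1) − 40·(row 2) gives 608·a = 6·(-1095) − 40·(-117) = -1890, so a = -945/304.
Then b = ((-117) − 40·(-945/304))/6 = 93/76.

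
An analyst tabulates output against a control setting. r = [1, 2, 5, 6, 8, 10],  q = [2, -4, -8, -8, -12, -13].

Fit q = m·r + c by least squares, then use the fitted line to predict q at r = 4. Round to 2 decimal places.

From the data, Σr·r = 230, Σr = 32, Σ1 = 6.
And Σr·q = -320, Σq = -43.
So AᵀA·[m, c]ᵀ = Aᵀq: [[230, 32]; [32, 6]]·[m, c]ᵀ = [-320, -43]ᵀ.
Eliminating c: 6·(row 1) − 32·(row 2) gives 356·m = 6·(-320) − 32·(-43) = -544, so m = -136/89.
Then c = ((-43) − 32·(-136/89))/6 = 175/178.
At r = 4: q̂ = (-136/89)·(4) + (175/178)·(1) = -913/178.

q̂ = -5.13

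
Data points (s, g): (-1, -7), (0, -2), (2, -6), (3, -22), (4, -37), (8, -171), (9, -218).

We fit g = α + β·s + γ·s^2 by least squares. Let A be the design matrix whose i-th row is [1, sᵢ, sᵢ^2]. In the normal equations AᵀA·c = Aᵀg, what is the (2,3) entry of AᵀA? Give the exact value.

Row 2 ↔ basis s, column 3 ↔ basis s^2, so (AᵀA)_{2,3} = Σᵢ (s)·(s^2) = (-1)·(1) + (0)·(0) + (2)·(4) + (3)·(9) + (4)·(16) + (8)·(64) + (9)·(81) = 1339.

1339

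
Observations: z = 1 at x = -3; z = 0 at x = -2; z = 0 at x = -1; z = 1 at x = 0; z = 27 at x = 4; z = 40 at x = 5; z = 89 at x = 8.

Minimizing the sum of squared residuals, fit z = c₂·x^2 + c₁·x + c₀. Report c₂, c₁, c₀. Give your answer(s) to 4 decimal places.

c₂ = 1.0407, c₁ = 2.6668, c₀ = 0.6885

Forming MᵀM = [[5075, 665, 119]; [665, 119, 11]; [119, 11, 7]] and Mᵀz = [7137, 1017, 158]ᵀ gives MᵀM·[c₂, c₁, c₀]ᵀ = Mᵀz.
Row-reducing yields c₂ = 99499/95606, c₁ = 36423/13658, c₀ = 4702/6829.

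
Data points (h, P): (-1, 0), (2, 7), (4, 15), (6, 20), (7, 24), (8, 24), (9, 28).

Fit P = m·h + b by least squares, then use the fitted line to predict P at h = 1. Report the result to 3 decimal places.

P̂ = 5.489

With design matrix X, XᵀX = [[251, 35]; [35, 7]] and XᵀP = [806, 118]ᵀ.
Eliminating b: 7·(row 1) − 35·(row 2) gives 532·m = 7·806 − 35·118 = 1512, so m = 54/19.
Then b = (118 − 35·(54/19))/7 = 352/133.
At h = 1: P̂ = (54/19)·(1) + (352/133)·(1) = 730/133.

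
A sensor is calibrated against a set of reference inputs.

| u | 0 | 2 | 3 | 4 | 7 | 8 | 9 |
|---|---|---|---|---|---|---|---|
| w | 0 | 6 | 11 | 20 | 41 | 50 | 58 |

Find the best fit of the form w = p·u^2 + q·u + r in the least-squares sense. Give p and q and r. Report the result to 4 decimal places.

p = 0.3648, q = 3.3615, r = -0.8988

Normal-equation sums: Σu^2·u^2 = 13411, Σu^2·u = 1683, Σu^2 = 223, Σu·u = 223, Σu = 33, Σ1 = 7.
Right-hand side: Σu^2·w = 10350, Σu·w = 1334, Σw = 186.
So XᵀX·[p, q, r]ᵀ = Xᵀw: [[13411, 1683, 223]; [1683, 223, 33]; [223, 33, 7]]·[p, q, r]ᵀ = [10350, 1334, 186]ᵀ.
Row-reducing yields p = 328/899, q = 3022/899, r = -808/899.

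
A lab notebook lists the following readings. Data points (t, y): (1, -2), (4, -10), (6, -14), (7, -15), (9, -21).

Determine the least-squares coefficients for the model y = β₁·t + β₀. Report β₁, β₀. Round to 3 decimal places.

The normal system MᵀM·[β₁, β₀]ᵀ = Mᵀy is [[183, 27]; [27, 5]]·[β₁, β₀]ᵀ = [-420, -62]ᵀ.
Eliminating β₀: 5·(row 1) − 27·(row 2) gives 186·β₁ = 5·(-420) − 27·(-62) = -426, so β₁ = -71/31.
Then β₀ = ((-62) − 27·(-71/31))/5 = -1/31.

β₁ = -2.290, β₀ = -0.032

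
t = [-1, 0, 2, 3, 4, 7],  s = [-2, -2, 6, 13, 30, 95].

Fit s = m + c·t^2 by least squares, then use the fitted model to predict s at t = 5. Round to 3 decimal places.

Setting ∂/∂m … = 0 gives: 6·m + 79·c = 140;  79·m + 2755·c = 5274.
Determinant 6·2755 − 79² = 10289.
m = (140·2755 − 79·5274)/10289 = -30946/10289; c = (6·5274 − 79·140)/10289 = 20584/10289.
At t = 5: ŝ = (-30946/10289)·(1) + (20584/10289)·(25) = 483654/10289.

ŝ = 47.007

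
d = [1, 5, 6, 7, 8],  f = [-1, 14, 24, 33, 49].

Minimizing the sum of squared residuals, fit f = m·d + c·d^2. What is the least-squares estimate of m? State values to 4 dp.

m = -2.5426

Setting ∂/∂m … = 0 gives: 175·m + 1197·c = 836;  1197·m + 8419·c = 5966.
(Σd·d = 175, Σd·d^2 = 1197, Σd^2·d^2 = 8419, Σd·f = 836, Σd^2·f = 5966.)
Δ = 175·8419 − 1197² = 40516.
m = (836·8419 − 1197·5966)/40516 = -51509/20258; c = (175·5966 − 1197·836)/40516 = 3097/2894.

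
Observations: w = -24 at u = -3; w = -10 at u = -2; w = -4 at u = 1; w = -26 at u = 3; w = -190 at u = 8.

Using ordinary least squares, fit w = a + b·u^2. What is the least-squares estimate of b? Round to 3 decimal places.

With design matrix M, MᵀM = [[5, 87]; [87, 4275]] and Mᵀw = [-254, -12654]ᵀ.
Δ = 5·4275 − 87² = 13806.
a = ((-254)·4275 − 87·(-12654))/13806 = 836/767; b = (5·(-12654) − 87·(-254))/13806 = -6862/2301.

b = -2.982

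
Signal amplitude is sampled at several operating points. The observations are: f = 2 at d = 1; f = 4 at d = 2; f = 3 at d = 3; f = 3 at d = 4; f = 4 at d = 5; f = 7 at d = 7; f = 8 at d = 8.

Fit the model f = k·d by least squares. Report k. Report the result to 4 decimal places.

k = 0.9762

Entries of XᵀX: Σd·d = 168.
Right-hand side: Σd·f = 164.
XᵀX·[k]ᵀ = Xᵀf becomes [[168]]·[k]ᵀ = [164]ᵀ.
Hence k = 164 / 168 ≈ 0.97619.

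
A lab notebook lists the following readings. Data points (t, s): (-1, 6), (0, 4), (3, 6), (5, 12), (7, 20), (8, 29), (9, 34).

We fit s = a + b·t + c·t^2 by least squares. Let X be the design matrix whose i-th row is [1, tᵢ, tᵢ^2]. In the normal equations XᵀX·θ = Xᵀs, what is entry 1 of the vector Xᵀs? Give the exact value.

Entry 1 ↔ basis 1, so (Xᵀs)_{1} = Σᵢ sᵢ = (1)·(6) + (1)·(4) + (1)·(6) + (1)·(12) + (1)·(20) + (1)·(29) + (1)·(34) = 111.

111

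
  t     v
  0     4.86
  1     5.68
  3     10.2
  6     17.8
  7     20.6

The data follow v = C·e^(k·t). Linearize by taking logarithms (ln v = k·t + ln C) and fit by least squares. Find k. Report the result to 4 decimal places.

Let Y = ln v. Fitting Y = k·t + ln C by least squares:
Sums: Σt = 17.0000, Σ(t)² = 95.0000, Σln v = 11.5449, Σt·ln v = 47.1563.
Normal system: [[95.0000, 17.0000]; [17.0000, 5]]·[k, ln C]ᵀ = [47.1563, 11.5449]ᵀ.
Slope k = (n·Σt·ln v − Σt·Σln v)/(n·Σ(t)² − (Σt)²) = (5·47.1563 − 17.0000·11.5449)/186.0000 = 0.21247; ln C = (Σln v − k·Σt)/n = 1.58658.

k = 0.2125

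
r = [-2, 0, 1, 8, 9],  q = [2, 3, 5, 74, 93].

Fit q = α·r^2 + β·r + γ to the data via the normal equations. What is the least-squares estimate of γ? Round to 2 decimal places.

γ = 2.36

Setting ∂/∂α … = 0 gives: 10674·α + 1234·β + 150·γ = 12282;  1234·α + 150·β + 16·γ = 1430;  150·α + 16·β + 5·γ = 177.
Row-reducing yields α = 3623/3988, β = 93723/51844, γ = 61197/25922.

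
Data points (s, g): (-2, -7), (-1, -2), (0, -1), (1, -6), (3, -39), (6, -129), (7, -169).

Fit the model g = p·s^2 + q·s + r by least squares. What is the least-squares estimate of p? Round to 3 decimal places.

p = -2.976

Entries of MᵀM: Σs^2·s^2 = 3796, Σs^2·s = 578, Σs^2 = 100, Σs·s = 100, Σs = 14, Σ1 = 7.
Moment sums: Σs^2·g = -13312, Σs·g = -2064, Σg = -353.
Solving the 3×3 system (Gaussian elimination) gives p = -15955/5361, q = -52052/16083, r = -23153/16083.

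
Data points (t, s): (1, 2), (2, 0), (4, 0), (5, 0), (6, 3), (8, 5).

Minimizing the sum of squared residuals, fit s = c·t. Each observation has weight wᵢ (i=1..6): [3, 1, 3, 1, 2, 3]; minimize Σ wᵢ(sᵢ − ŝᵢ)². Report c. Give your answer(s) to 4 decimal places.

c = 0.4709

The normal system MᵀWM·[c]ᵀ = MᵀWs is [[344]]·[c]ᵀ = [162]ᵀ.
c = 162/344 = 0.47093.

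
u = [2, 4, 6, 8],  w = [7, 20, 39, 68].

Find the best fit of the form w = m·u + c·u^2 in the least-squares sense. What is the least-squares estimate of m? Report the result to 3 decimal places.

m = 1.406

Sums needed: Σu·u = 120, Σu·u^2 = 800, Σu^2·u^2 = 5664.
For Aᵀw: Σu·w = 872, Σu^2·w = 6104.
Eliminating c: 5664·(row 1) − 800·(row 2) gives 39680·m = 5664·872 − 800·6104 = 55808, so m = 218/155.
Then c = (6104 − 800·(218/155))/5664 = 109/124.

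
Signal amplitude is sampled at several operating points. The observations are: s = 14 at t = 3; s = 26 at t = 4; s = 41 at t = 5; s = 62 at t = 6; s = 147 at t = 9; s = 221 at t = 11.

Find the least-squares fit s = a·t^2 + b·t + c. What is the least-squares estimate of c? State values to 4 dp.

c = 0.4175

Normal-equation sums: Σt^2·t^2 = 23460, Σt^2·t = 2492, Σt^2 = 288, Σt·t = 288, Σt = 38, Σ1 = 6.
And Σt^2·s = 42447, Σt·s = 4477, Σs = 511.
So XᵀX·[a, b, c]ᵀ = Xᵀs: [[23460, 2492, 288]; [2492, 288, 38]; [288, 38, 6]]·[a, b, c]ᵀ = [42447, 4477, 511]ᵀ.
Inverting the 3×3 Gram matrix, [a, b, c]ᵀ = [29101/14820, -3707/2470, 119/285]ᵀ.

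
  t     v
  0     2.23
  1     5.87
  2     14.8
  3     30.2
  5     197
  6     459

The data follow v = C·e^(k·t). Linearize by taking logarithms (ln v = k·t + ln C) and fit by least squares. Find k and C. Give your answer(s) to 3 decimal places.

With ln vᵢ as the transformed response and tᵢ as the regressor:
Σt = 17.0000, Σ(t)² = 75.0000, Σln v = 20.0866, Σt·ln v = 80.5730.
Equations: 75.0000·k + 17.0000·ln C = 80.5730;  17.0000·k + 6·ln C = 20.0866.
Δ = 75.0000·6 − (17.0000)² = 161.0000; k = (80.5730·6 − 17.0000·20.0866)/161.0000 = 0.88178, ln C = (75.0000·20.0866 − 17.0000·80.5730)/161.0000 = 0.84940, so C = exp(0.84940) = 2.33824.

k = 0.882, C = 2.338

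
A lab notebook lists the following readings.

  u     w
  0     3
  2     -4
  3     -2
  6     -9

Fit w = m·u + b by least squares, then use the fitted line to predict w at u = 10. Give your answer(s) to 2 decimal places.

MᵀM·[m, b]ᵀ = Mᵀw reads: 49·m + 11·b = -68;  11·m + 4·b = -12.
Determinant 49·4 − 11² = 75.
m = ((-68)·4 − 11·(-12))/75 = -28/15; b = (49·(-12) − 11·(-68))/75 = 32/15.
At u = 10: ŵ = (-28/15)·(10) + (32/15)·(1) = -248/15.

ŵ = -16.53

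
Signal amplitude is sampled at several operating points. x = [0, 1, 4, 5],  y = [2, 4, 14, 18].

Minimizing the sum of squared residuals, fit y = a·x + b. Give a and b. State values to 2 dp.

Compute the Gram sums: Σx·x = 42, Σx = 10, Σ1 = 4.
For Mᵀy: Σx·y = 150, Σy = 38.
Normal equations: [[42, 10]; [10, 4]]·[a, b]ᵀ = [150, 38]ᵀ.
Eliminating b: 4·(row 1) − 10·(row 2) gives 68·a = 4·150 − 10·38 = 220, so a = 55/17.
Then b = (38 − 10·(55/17))/4 = 24/17.

a = 3.24, b = 1.41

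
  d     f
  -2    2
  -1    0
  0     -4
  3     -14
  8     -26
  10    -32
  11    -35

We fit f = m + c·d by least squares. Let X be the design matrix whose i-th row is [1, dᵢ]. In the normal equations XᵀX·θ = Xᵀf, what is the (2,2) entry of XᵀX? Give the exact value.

299

Row 2 ↔ basis d, column 2 ↔ basis d, so (XᵀX)_{2,2} = Σᵢ (d)·(d) = (-2)·(-2) + (-1)·(-1) + (0)·(0) + (3)·(3) + (8)·(8) + (10)·(10) + (11)·(11) = 299.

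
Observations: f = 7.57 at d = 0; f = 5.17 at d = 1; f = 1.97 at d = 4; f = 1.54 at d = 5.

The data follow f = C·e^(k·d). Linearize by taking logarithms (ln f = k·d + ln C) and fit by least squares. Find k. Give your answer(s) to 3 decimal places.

Linearized form: ln f = k·d + ln C. From the 4 transformed points,
Σd = 10.0000, Σ(d)² = 42.0000, Σln f = 4.7769, Σd·ln f = 6.5139.
Equations: 42.0000·k + 10.0000·ln C = 6.5139;  10.0000·k + 4·ln C = 4.7769.
Δ = 42.0000·4 − (10.0000)² = 68.0000; k = (6.5139·4 − 10.0000·4.7769)/68.0000 = -0.31931, ln C = (42.0000·4.7769 − 10.0000·6.5139)/68.0000 = 1.99250.

k = -0.319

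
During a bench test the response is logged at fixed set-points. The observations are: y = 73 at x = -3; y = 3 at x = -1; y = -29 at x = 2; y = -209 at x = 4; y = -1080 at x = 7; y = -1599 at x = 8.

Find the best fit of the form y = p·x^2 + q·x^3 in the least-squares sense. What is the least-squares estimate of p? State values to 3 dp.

p = -1.032

Normal-equation sums: Σx^2·x^2 = 6851, Σx^2·x^3 = 50387, Σx^3·x^3 = 384683.
For Aᵀy: Σx^2·y = -158056, Σx^3·y = -1204710.
Determinant 6851·384683 − 50387² = 96613464.
p = ((-158056)·384683 − 50387·(-1204710))/96613464 = -49866739/48306732; q = (6851·(-1204710) − 50387·(-158056))/96613464 = -144750269/48306732.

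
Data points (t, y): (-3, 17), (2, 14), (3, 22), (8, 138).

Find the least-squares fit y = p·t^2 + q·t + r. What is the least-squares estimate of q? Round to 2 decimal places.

q = 1.06

Normal-equation sums: Σt^2·t^2 = 4274, Σt^2·t = 520, Σt^2 = 86, Σt·t = 86, Σt = 10, Σ1 = 4.
And Σt^2·y = 9239, Σt·y = 1147, Σy = 191.
So AᵀA·[p, q, r]ᵀ = Aᵀy: [[4274, 520, 86]; [520, 86, 10]; [86, 10, 4]]·[p, q, r]ᵀ = [9239, 1147, 191]ᵀ.
Solving the 3×3 system (Gaussian elimination) gives p = 119/60, q = 775/732, r = 3003/1220.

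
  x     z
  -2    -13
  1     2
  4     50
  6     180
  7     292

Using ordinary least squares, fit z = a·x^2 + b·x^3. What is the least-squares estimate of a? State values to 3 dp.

From the data, Σx^2·x^2 = 3970, Σx^2·x^3 = 25576, Σx^3·x^3 = 168466.
Moment sums: Σx^2·z = 21538, Σx^3·z = 142342.
Normal equations: [[3970, 25576]; [25576, 168466]]·[a, b]ᵀ = [21538, 142342]ᵀ.
Δ = 3970·168466 − 25576² = 14678244.
a = (21538·168466 − 25576·142342)/14678244 = -336619/407729; b = (3970·142342 − 25576·21538)/14678244 = 395607/407729.

a = -0.826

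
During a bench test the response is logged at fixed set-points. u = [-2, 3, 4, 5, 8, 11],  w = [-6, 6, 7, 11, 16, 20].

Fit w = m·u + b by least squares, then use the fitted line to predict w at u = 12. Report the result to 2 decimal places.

Forming XᵀX = [[239, 29]; [29, 6]] and Xᵀw = [461, 54]ᵀ gives XᵀX·[m, b]ᵀ = Xᵀw.
Eliminating b: 6·(row 1) − 29·(row 2) gives 593·m = 6·461 − 29·54 = 1200, so m = 1200/593.
Then b = (54 − 29·(1200/593))/6 = -463/593.
At u = 12: ŵ = (1200/593)·(12) + (-463/593)·(1) = 13937/593.

ŵ = 23.50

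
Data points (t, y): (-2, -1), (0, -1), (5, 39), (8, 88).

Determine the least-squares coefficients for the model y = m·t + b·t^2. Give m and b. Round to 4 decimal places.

m = 2.5557, b = 1.0546

The normal system AᵀA·[m, b]ᵀ = Aᵀy is [[93, 629]; [629, 4737]]·[m, b]ᵀ = [901, 6603]ᵀ.
Δ = 93·4737 − 629² = 44900.
m = (901·4737 − 629·6603)/44900 = 2295/898; b = (93·6603 − 629·901)/44900 = 947/898.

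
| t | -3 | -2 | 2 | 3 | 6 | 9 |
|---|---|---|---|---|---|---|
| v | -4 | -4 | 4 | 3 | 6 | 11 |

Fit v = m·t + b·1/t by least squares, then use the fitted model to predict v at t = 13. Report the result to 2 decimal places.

Forming MᵀM = [[143, 6]; [6, 247/324]] and Mᵀv = [172, 77/9]ᵀ gives MᵀM·[m, b]ᵀ = Mᵀv.
det = 143·(247/324) − 6² = 23657/324.
m = (172·(247/324) − 6·(77/9))/(23657/324) = 25852/23657; b = (143·(77/9) − 6·172)/(23657/324) = 62028/23657.
At t = 13: v̂ = (25852/23657)·(13) + (62028/23657)·(1/13) = 4431016/307541.

v̂ = 14.41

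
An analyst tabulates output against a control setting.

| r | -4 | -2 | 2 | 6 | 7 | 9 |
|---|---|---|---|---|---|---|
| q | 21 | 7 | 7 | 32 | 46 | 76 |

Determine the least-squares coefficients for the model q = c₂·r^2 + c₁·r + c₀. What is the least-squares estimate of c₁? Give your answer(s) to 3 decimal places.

Compute the Gram sums: Σr^2·r^2 = 10546, Σr^2·r = 1224, Σr^2 = 190, Σr·r = 190, Σr = 18, Σ1 = 6.
Right-hand side: Σr^2·q = 9954, Σr·q = 1114, Σq = 189.
Solving the 3×3 system (Gaussian elimination) gives c₂ = 273069/282410, c₁ = -177271/282410, c₀ = 780543/282410.

c₁ = -0.628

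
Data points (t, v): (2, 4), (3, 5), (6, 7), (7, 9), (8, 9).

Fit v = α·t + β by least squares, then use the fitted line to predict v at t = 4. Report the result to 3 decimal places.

Sums needed: Σt·t = 162, Σt = 26, Σ1 = 5.
For Mᵀv: Σt·v = 200, Σv = 34.
Determinant 162·5 − 26² = 134.
α = (200·5 − 26·34)/134 = 58/67; β = (162·34 − 26·200)/134 = 154/67.
At t = 4: v̂ = (58/67)·(4) + (154/67)·(1) = 386/67.

v̂ = 5.761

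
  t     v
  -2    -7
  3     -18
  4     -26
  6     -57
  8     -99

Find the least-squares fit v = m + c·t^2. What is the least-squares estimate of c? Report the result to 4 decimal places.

The normal system MᵀM·[m, c]ᵀ = Mᵀv is [[5, 129]; [129, 5745]]·[m, c]ᵀ = [-207, -8994]ᵀ.
Determinant 5·5745 − 129² = 12084.
m = ((-207)·5745 − 129·(-8994))/12084 = -9663/4028; c = (5·(-8994) − 129·(-207))/12084 = -6089/4028.

c = -1.5117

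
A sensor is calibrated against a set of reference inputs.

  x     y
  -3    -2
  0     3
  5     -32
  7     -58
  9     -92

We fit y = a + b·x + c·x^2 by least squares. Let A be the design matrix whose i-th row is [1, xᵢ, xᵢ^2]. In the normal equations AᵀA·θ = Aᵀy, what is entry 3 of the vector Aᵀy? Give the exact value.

-11112

Entry 3 ↔ basis x^2, so (Aᵀy)_{3} = Σᵢ (x^2)·yᵢ = (9)·(-2) + (0)·(3) + (25)·(-32) + (49)·(-58) + (81)·(-92) = -11112.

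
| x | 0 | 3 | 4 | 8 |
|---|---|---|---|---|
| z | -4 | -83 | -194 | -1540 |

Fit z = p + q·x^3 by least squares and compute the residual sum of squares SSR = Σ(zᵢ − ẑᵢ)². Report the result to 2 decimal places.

SSR = 2.99

Normal-equation sums: Σ1 = 4, Σx^3 = 603, Σx^3·x^3 = 266969.
Moment sums: Σz = -1821, Σx^3·z = -803137.
AᵀA·[p, q]ᵀ = Aᵀz becomes [[4, 603]; [603, 266969]]·[p, q]ᵀ = [-1821, -803137]ᵀ.
det = 4·266969 − 603² = 704267.
p = ((-1821)·266969 − 603·(-803137))/704267 = -1858938/704267; q = (4·(-803137) − 603·(-1821))/704267 = -2114485/704267.
Residuals: -958130/704267, 495872/704267, 558180/704267, -95922/704267; SSR = 2108104/704267.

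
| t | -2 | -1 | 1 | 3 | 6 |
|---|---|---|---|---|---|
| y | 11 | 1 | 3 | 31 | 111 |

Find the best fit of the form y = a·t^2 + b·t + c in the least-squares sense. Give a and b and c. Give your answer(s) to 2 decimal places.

Forming AᵀA = [[1395, 235, 51]; [235, 51, 7]; [51, 7, 5]] and Aᵀy = [4323, 739, 157]ᵀ gives AᵀA·[a, b, c]ᵀ = Aᵀy.
Row-reducing yields a = 16993/5798, b = 5589/5798, c = 452/2899.

a = 2.93, b = 0.96, c = 0.16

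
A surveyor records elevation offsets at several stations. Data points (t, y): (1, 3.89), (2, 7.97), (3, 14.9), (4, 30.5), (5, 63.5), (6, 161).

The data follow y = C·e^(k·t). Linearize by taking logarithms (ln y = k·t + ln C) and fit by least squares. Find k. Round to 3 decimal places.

k = 0.730

With ln yᵢ as the transformed response and tᵢ as the regressor:
Σt = 21.0000, Σ(t)² = 91.0000, Σln y = 18.7856, Σt·ln y = 78.5284.
Normal system: [[91.0000, 21.0000]; [21.0000, 6]]·[k, ln C]ᵀ = [78.5284, 18.7856]ᵀ.
Slope k = (n·Σt·ln y − Σt·Σln y)/(n·Σ(t)² − (Σt)²) = (6·78.5284 − 21.0000·18.7856)/105.0000 = 0.73021; ln C = (Σln y − k·Σt)/n = 0.57520.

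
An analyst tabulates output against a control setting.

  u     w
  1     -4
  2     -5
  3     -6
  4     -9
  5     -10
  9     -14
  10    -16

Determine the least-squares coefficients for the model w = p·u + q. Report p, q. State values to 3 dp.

From the data, Σu·u = 236, Σu = 34, Σ1 = 7.
Moment sums: Σu·w = -404, Σw = -64.
det = 236·7 − 34² = 496.
p = ((-404)·7 − 34·(-64))/496 = -163/124; q = (236·(-64) − 34·(-404))/496 = -171/62.

p = -1.315, q = -2.758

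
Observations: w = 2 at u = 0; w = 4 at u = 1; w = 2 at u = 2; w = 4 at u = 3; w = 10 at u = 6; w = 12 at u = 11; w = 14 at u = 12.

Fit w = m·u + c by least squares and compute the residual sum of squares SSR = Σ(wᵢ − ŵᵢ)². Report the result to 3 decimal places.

SSR = 10.857

Sums needed: Σu·u = 315, Σu = 35, Σ1 = 7.
And Σu·w = 380, Σw = 48.
Determinant 315·7 − 35² = 980.
m = (380·7 − 35·48)/980 = 1; c = (315·48 − 35·380)/980 = 13/7.
Residuals: 1/7, 8/7, -13/7, -6/7, 15/7, -6/7, 1/7; SSR = 76/7.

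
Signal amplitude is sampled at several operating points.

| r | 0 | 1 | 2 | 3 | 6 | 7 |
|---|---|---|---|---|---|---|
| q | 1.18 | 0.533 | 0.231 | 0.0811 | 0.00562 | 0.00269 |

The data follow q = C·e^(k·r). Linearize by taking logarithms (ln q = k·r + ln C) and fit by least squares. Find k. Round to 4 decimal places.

k = -0.8858

Taking logs, ln q = k·r + ln C, so regress ln q on r.
Σr = 19.0000, Σ(r)² = 99.0000, Σln q = -15.5408, Σr·ln q = -83.6122.
Equations: 99.0000·k + 19.0000·ln C = -83.6122;  19.0000·k + 6·ln C = -15.5408.
Δ = 99.0000·6 − (19.0000)² = 233.0000; k = (-83.6122·6 − 19.0000·-15.5408)/233.0000 = -0.88583, ln C = (99.0000·-15.5408 − 19.0000·-83.6122)/233.0000 = 0.21500.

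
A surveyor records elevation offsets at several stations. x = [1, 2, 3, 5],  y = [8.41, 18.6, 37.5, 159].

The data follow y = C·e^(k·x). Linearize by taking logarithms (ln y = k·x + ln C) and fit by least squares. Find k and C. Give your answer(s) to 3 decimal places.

k = 0.731, C = 4.168

Let Y = ln y. Fitting Y = k·x + ln C by least squares:
AᵀA = [[39.0000, 11.0000]; [11.0000, 4]], rhs = [44.1933, 13.7458]ᵀ  (here Σx = 11.0000, Σ(x)² = 39.0000, Σln y = 13.7458, Σx·ln y = 44.1933).
Slope k = (n·Σx·ln y − Σx·Σln y)/(n·Σ(x)² − (Σx)²) = (4·44.1933 − 11.0000·13.7458)/35.0000 = 0.73054; ln C = (Σln y − k·Σx)/n = 1.42746, so C = exp(1.42746) = 4.16810.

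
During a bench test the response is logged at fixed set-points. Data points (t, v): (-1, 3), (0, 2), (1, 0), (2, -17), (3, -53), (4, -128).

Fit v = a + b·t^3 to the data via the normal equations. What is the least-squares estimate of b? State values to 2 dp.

b = -2.02

From the data, Σ1 = 6, Σt^3 = 99, Σt^3·t^3 = 4891.
For Mᵀv: Σv = -193, Σt^3·v = -9762.
Normal equations: [[6, 99]; [99, 4891]]·[a, b]ᵀ = [-193, -9762]ᵀ.
Δ = 6·4891 − 99² = 19545.
a = ((-193)·4891 − 99·(-9762))/19545 = 4495/3909; b = (6·(-9762) − 99·(-193))/19545 = -2631/1303.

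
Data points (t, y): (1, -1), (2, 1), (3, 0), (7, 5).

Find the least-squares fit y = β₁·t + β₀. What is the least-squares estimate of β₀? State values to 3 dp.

The normal system AᵀA·[β₁, β₀]ᵀ = Aᵀy is [[63, 13]; [13, 4]]·[β₁, β₀]ᵀ = [36, 5]ᵀ.
Eliminating β₀: 4·(row 1) − 13·(row 2) gives 83·β₁ = 4·36 − 13·5 = 79, so β₁ = 79/83.
Then β₀ = (5 − 13·(79/83))/4 = -153/83.

β₀ = -1.843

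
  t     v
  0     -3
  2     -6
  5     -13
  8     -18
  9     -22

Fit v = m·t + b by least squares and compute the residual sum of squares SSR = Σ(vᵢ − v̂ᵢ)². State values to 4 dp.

XᵀX·[m, b]ᵀ = Xᵀv reads: 174·m + 24·b = -419;  24·m + 5·b = -62.
(Σt·t = 174, Σt = 24, Σ1 = 5, Σt·v = -419, Σv = -62.)
det = 174·5 − 24² = 294.
m = ((-419)·5 − 24·(-62))/294 = -607/294; b = (174·(-62) − 24·(-419))/294 = -122/49.
Residuals: -25/49, 13/21, -55/294, 148/147, -13/14; SSR = 751/294.

SSR = 2.5544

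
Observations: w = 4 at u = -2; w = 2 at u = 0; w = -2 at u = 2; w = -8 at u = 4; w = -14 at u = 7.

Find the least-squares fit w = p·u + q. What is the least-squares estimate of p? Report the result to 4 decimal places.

Setting ∂/∂p … = 0 gives: 73·p + 11·q = -142;  11·p + 5·q = -18.
Δ = 73·5 − 11² = 244.
p = ((-142)·5 − 11·(-18))/244 = -128/61; q = (73·(-18) − 11·(-142))/244 = 62/61.

p = -2.0984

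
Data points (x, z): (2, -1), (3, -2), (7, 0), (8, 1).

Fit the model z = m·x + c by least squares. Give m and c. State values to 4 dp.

Sums needed: Σx·x = 126, Σx = 20, Σ1 = 4.
For Mᵀz: Σx·z = 0, Σz = -2.
Normal equations: [[126, 20]; [20, 4]]·[m, c]ᵀ = [0, -2]ᵀ.
Eliminating c: 4·(row 1) − 20·(row 2) gives 104·m = 4·0 − 20·(-2) = 40, so m = 5/13.
Then c = ((-2) − 20·(5/13))/4 = -63/26.

m = 0.3846, c = -2.4231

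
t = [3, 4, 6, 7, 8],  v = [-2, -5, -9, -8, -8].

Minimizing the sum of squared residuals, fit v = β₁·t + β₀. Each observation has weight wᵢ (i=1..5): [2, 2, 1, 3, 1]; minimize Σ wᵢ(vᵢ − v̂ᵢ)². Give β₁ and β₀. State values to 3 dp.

β₁ = -1.276, β₀ = 0.835

Normal-equation sums: Σwᵢ·t·t = 297, Σwᵢ·t = 49, Σwᵢ·1 = 9.
For XᵀWv: Σwᵢ·t·v = -338, Σwᵢ·v = -55.
XᵀWX·[β₁, β₀]ᵀ = XᵀWv becomes [[297, 49]; [49, 9]]·[β₁, β₀]ᵀ = [-338, -55]ᵀ.
Determinant 297·9 − 49² = 272.
β₁ = ((-338)·9 − 49·(-55))/272 = -347/272; β₀ = (297·(-55) − 49·(-338))/272 = 227/272.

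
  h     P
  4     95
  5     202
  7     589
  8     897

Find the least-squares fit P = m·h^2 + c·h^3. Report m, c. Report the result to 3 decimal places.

Sums needed: Σh^2·h^2 = 7378, Σh^2·h^3 = 53724, Σh^3·h^3 = 399514.
Right-hand side: Σh^2·P = 92839, Σh^3·P = 692621.
So MᵀM·[m, c]ᵀ = MᵀP: [[7378, 53724]; [53724, 399514]]·[m, c]ᵀ = [92839, 692621]ᵀ.
Δ = 7378·399514 − 53724² = 61346116.
m = (92839·399514 − 53724·692621)/61346116 = -59945179/30673058; c = (7378·692621 − 53724·92839)/61346116 = 61237651/30673058.

m = -1.954, c = 1.996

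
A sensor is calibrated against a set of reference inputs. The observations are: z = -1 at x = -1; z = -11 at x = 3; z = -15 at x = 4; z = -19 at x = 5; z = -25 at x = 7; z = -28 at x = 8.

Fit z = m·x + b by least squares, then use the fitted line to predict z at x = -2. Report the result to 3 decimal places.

The normal system AᵀA·[m, b]ᵀ = Aᵀz is [[164, 26]; [26, 6]]·[m, b]ᵀ = [-586, -99]ᵀ.
Δ = 164·6 − 26² = 308.
m = ((-586)·6 − 26·(-99))/308 = -471/154; b = (164·(-99) − 26·(-586))/308 = -250/77.
At x = -2: ẑ = (-471/154)·(-2) + (-250/77)·(1) = 221/77.

ẑ = 2.870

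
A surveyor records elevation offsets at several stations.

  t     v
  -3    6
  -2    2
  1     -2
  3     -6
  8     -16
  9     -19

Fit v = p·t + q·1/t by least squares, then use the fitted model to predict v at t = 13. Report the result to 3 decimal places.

v̂ = -26.708

Forming XᵀX = [[168, 6]; [6, 7777/5184]] and Xᵀv = [-341, -100/9]ᵀ gives XᵀX·[p, q]ᵀ = Xᵀv.
Eliminating q: (7777/5184)·(row 1) − 6·(row 2) gives (46663/216)·p = (7777/5184)·(-341) − 6·(-100/9) = -2306357/5184, so p = -2306357/1119912.
Then q = ((-100/9) − 6·(-2306357/1119912))/(7777/5184) = 38736/46663.
At t = 13: v̂ = (-2306357/1119912)·(13) + (38736/46663)·(1/13) = -388844669/14558856.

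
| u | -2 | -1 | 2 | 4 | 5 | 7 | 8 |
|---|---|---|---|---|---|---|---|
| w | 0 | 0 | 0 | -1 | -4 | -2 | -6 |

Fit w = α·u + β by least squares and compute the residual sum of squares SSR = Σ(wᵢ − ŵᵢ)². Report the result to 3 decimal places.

The normal system XᵀX·[α, β]ᵀ = Xᵀw is [[163, 23]; [23, 7]]·[α, β]ᵀ = [-86, -13]ᵀ.
Eliminating β: 7·(row 1) − 23·(row 2) gives 612·α = 7·(-86) − 23·(-13) = -303, so α = -101/204.
Then β = ((-13) − 23·(-101/204))/7 = -47/204.
Residuals: -155/204, -9/34, 83/68, 247/204, -22/17, 173/102, -123/68; SSR = 777/68.

SSR = 11.426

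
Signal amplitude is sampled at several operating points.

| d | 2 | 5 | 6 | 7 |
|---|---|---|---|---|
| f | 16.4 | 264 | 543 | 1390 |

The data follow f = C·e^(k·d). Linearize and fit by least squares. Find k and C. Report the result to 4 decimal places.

k = 0.8842, C = 2.8738

Taking logs, ln f = k·d + ln C, so regress ln f on d.
Σd = 20.0000, Σ(d)² = 114.0000, Σln f = 21.9074, Σd·ln f = 121.9164.
Equations: 114.0000·k + 20.0000·ln C = 121.9164;  20.0000·k + 4·ln C = 21.9074.
Solving (det = 56.0000): k = 0.88424, ln C = 1.05564, so C = exp(1.05564) = 2.87382.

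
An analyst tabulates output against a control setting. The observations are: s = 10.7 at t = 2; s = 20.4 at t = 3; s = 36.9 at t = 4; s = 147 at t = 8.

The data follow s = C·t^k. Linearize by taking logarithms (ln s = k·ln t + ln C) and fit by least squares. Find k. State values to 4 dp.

Taking logs, ln s = k·ln t + ln C, so regress ln s on ln t.
Σln t = 5.2575, Σ(ln t)² = 7.9333, Σln s = 13.9844, Σln t·ln s = 20.3352.
Equations: 7.9333·k + 5.2575·ln C = 20.3352;  5.2575·k + 4·ln C = 13.9844.
Slope k = (n·Σln t·ln s − Σln t·Σln s)/(n·Σ(ln t)² − (Σln t)²) = (4·20.3352 − 5.2575·13.9844)/4.0919 = 1.91053; ln C = (Σln s − k·Σln t)/n = 0.98495.

k = 1.9105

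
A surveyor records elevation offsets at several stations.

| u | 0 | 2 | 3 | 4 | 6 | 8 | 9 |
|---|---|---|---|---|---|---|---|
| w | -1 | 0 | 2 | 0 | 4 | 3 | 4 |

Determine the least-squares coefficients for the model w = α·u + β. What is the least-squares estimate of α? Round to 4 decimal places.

Forming MᵀM = [[210, 32]; [32, 7]] and Mᵀw = [90, 12]ᵀ gives MᵀM·[α, β]ᵀ = Mᵀw.
det = 210·7 − 32² = 446.
α = (90·7 − 32·12)/446 = 123/223; β = (210·12 − 32·90)/446 = -180/223.

α = 0.5516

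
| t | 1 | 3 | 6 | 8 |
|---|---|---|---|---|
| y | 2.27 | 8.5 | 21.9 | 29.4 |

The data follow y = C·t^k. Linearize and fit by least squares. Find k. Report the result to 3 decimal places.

Taking logs, ln y = k·ln t + ln C, so regress ln y on ln t.
Over the data: Σln t = 4.9698, Σ(ln t)² = 8.7414, Σln y = 9.4273, Σln t·ln y = 14.9119.
Normal system: [[8.7414, 4.9698]; [4.9698, 4]]·[k, ln C]ᵀ = [14.9119, 9.4273]ᵀ.
Δ = 8.7414·4 − (4.9698)² = 10.2667; k = (14.9119·4 − 4.9698·9.4273)/10.2667 = 1.24633, ln C = (8.7414·9.4273 − 4.9698·14.9119)/10.2667 = 0.80833.

k = 1.246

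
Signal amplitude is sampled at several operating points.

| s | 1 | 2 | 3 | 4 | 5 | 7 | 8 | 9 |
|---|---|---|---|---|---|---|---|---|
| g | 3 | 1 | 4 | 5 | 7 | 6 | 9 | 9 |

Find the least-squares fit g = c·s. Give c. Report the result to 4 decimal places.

c = 1.0723

From the data, Σs·s = 249.
Moment sums: Σs·g = 267.
Hence c = 267 / 249 ≈ 1.07229.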